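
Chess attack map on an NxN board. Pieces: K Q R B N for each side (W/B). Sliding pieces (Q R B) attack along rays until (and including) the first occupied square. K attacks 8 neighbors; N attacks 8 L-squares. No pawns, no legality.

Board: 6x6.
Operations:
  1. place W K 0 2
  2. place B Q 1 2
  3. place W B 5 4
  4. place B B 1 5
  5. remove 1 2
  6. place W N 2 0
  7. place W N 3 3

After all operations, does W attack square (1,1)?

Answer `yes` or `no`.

Answer: yes

Derivation:
Op 1: place WK@(0,2)
Op 2: place BQ@(1,2)
Op 3: place WB@(5,4)
Op 4: place BB@(1,5)
Op 5: remove (1,2)
Op 6: place WN@(2,0)
Op 7: place WN@(3,3)
Per-piece attacks for W:
  WK@(0,2): attacks (0,3) (0,1) (1,2) (1,3) (1,1)
  WN@(2,0): attacks (3,2) (4,1) (1,2) (0,1)
  WN@(3,3): attacks (4,5) (5,4) (2,5) (1,4) (4,1) (5,2) (2,1) (1,2)
  WB@(5,4): attacks (4,5) (4,3) (3,2) (2,1) (1,0)
W attacks (1,1): yes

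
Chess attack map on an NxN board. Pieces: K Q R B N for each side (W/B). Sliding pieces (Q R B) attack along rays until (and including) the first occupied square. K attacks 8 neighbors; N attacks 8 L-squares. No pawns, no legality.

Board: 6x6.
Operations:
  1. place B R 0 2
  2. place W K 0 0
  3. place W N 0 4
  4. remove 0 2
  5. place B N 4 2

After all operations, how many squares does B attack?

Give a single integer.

Op 1: place BR@(0,2)
Op 2: place WK@(0,0)
Op 3: place WN@(0,4)
Op 4: remove (0,2)
Op 5: place BN@(4,2)
Per-piece attacks for B:
  BN@(4,2): attacks (5,4) (3,4) (2,3) (5,0) (3,0) (2,1)
Union (6 distinct): (2,1) (2,3) (3,0) (3,4) (5,0) (5,4)

Answer: 6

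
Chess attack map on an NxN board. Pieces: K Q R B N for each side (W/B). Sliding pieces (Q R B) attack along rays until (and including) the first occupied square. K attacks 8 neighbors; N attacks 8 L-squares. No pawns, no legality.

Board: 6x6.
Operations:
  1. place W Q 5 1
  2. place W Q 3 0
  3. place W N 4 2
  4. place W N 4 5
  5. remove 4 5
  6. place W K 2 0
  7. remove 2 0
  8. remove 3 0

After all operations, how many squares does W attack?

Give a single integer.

Op 1: place WQ@(5,1)
Op 2: place WQ@(3,0)
Op 3: place WN@(4,2)
Op 4: place WN@(4,5)
Op 5: remove (4,5)
Op 6: place WK@(2,0)
Op 7: remove (2,0)
Op 8: remove (3,0)
Per-piece attacks for W:
  WN@(4,2): attacks (5,4) (3,4) (2,3) (5,0) (3,0) (2,1)
  WQ@(5,1): attacks (5,2) (5,3) (5,4) (5,5) (5,0) (4,1) (3,1) (2,1) (1,1) (0,1) (4,2) (4,0) [ray(-1,1) blocked at (4,2)]
Union (15 distinct): (0,1) (1,1) (2,1) (2,3) (3,0) (3,1) (3,4) (4,0) (4,1) (4,2) (5,0) (5,2) (5,3) (5,4) (5,5)

Answer: 15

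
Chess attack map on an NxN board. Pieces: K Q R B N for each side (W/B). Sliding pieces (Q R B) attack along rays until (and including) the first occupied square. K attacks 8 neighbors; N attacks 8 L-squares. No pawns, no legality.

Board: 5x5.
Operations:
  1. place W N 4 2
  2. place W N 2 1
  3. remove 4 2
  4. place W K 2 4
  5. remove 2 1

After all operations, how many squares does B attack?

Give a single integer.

Answer: 0

Derivation:
Op 1: place WN@(4,2)
Op 2: place WN@(2,1)
Op 3: remove (4,2)
Op 4: place WK@(2,4)
Op 5: remove (2,1)
Per-piece attacks for B:
Union (0 distinct): (none)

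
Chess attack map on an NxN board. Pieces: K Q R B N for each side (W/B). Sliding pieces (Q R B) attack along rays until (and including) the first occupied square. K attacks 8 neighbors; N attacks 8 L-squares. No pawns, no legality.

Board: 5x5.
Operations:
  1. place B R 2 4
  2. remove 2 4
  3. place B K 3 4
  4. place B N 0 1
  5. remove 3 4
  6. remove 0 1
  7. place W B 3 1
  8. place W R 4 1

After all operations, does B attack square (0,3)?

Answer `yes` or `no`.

Op 1: place BR@(2,4)
Op 2: remove (2,4)
Op 3: place BK@(3,4)
Op 4: place BN@(0,1)
Op 5: remove (3,4)
Op 6: remove (0,1)
Op 7: place WB@(3,1)
Op 8: place WR@(4,1)
Per-piece attacks for B:
B attacks (0,3): no

Answer: no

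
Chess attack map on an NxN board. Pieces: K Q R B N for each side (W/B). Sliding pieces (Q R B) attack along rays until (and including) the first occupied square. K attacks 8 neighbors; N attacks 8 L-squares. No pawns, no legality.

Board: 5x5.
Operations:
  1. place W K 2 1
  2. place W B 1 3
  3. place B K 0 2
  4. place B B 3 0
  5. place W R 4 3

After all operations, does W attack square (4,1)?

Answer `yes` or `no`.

Answer: yes

Derivation:
Op 1: place WK@(2,1)
Op 2: place WB@(1,3)
Op 3: place BK@(0,2)
Op 4: place BB@(3,0)
Op 5: place WR@(4,3)
Per-piece attacks for W:
  WB@(1,3): attacks (2,4) (2,2) (3,1) (4,0) (0,4) (0,2) [ray(-1,-1) blocked at (0,2)]
  WK@(2,1): attacks (2,2) (2,0) (3,1) (1,1) (3,2) (3,0) (1,2) (1,0)
  WR@(4,3): attacks (4,4) (4,2) (4,1) (4,0) (3,3) (2,3) (1,3) [ray(-1,0) blocked at (1,3)]
W attacks (4,1): yes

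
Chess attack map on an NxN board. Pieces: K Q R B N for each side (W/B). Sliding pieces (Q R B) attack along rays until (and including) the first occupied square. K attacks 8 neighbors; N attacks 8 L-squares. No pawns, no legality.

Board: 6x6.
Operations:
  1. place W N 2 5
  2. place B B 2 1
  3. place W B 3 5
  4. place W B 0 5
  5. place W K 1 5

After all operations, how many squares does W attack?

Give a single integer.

Answer: 14

Derivation:
Op 1: place WN@(2,5)
Op 2: place BB@(2,1)
Op 3: place WB@(3,5)
Op 4: place WB@(0,5)
Op 5: place WK@(1,5)
Per-piece attacks for W:
  WB@(0,5): attacks (1,4) (2,3) (3,2) (4,1) (5,0)
  WK@(1,5): attacks (1,4) (2,5) (0,5) (2,4) (0,4)
  WN@(2,5): attacks (3,3) (4,4) (1,3) (0,4)
  WB@(3,5): attacks (4,4) (5,3) (2,4) (1,3) (0,2)
Union (14 distinct): (0,2) (0,4) (0,5) (1,3) (1,4) (2,3) (2,4) (2,5) (3,2) (3,3) (4,1) (4,4) (5,0) (5,3)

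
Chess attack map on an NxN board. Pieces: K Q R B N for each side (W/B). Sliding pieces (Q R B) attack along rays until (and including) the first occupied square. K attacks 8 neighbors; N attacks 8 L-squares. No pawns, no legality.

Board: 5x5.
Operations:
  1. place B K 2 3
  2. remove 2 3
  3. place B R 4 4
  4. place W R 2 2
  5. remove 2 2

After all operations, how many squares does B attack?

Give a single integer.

Op 1: place BK@(2,3)
Op 2: remove (2,3)
Op 3: place BR@(4,4)
Op 4: place WR@(2,2)
Op 5: remove (2,2)
Per-piece attacks for B:
  BR@(4,4): attacks (4,3) (4,2) (4,1) (4,0) (3,4) (2,4) (1,4) (0,4)
Union (8 distinct): (0,4) (1,4) (2,4) (3,4) (4,0) (4,1) (4,2) (4,3)

Answer: 8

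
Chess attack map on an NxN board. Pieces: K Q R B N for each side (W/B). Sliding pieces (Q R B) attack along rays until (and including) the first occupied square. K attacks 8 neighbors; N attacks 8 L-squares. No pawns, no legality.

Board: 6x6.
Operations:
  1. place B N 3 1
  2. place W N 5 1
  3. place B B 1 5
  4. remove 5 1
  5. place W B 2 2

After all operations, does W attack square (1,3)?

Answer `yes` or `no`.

Answer: yes

Derivation:
Op 1: place BN@(3,1)
Op 2: place WN@(5,1)
Op 3: place BB@(1,5)
Op 4: remove (5,1)
Op 5: place WB@(2,2)
Per-piece attacks for W:
  WB@(2,2): attacks (3,3) (4,4) (5,5) (3,1) (1,3) (0,4) (1,1) (0,0) [ray(1,-1) blocked at (3,1)]
W attacks (1,3): yes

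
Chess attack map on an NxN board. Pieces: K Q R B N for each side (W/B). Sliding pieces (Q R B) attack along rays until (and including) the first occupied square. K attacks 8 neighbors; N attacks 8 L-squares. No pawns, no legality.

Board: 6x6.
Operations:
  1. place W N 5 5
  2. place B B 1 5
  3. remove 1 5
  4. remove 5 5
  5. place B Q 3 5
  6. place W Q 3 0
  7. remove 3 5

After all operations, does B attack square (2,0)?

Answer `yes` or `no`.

Answer: no

Derivation:
Op 1: place WN@(5,5)
Op 2: place BB@(1,5)
Op 3: remove (1,5)
Op 4: remove (5,5)
Op 5: place BQ@(3,5)
Op 6: place WQ@(3,0)
Op 7: remove (3,5)
Per-piece attacks for B:
B attacks (2,0): no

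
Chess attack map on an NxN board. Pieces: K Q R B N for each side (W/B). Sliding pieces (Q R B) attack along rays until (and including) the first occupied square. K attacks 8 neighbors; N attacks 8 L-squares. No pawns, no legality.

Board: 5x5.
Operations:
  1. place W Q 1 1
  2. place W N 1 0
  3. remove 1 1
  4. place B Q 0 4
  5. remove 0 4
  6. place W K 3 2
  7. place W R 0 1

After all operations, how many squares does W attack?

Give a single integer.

Answer: 13

Derivation:
Op 1: place WQ@(1,1)
Op 2: place WN@(1,0)
Op 3: remove (1,1)
Op 4: place BQ@(0,4)
Op 5: remove (0,4)
Op 6: place WK@(3,2)
Op 7: place WR@(0,1)
Per-piece attacks for W:
  WR@(0,1): attacks (0,2) (0,3) (0,4) (0,0) (1,1) (2,1) (3,1) (4,1)
  WN@(1,0): attacks (2,2) (3,1) (0,2)
  WK@(3,2): attacks (3,3) (3,1) (4,2) (2,2) (4,3) (4,1) (2,3) (2,1)
Union (13 distinct): (0,0) (0,2) (0,3) (0,4) (1,1) (2,1) (2,2) (2,3) (3,1) (3,3) (4,1) (4,2) (4,3)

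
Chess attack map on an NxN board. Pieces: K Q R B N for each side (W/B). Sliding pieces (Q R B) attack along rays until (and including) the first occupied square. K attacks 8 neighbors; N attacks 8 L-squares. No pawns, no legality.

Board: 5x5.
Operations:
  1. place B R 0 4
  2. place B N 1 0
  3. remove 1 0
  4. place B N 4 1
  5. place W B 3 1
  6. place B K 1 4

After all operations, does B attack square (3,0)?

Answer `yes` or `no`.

Answer: no

Derivation:
Op 1: place BR@(0,4)
Op 2: place BN@(1,0)
Op 3: remove (1,0)
Op 4: place BN@(4,1)
Op 5: place WB@(3,1)
Op 6: place BK@(1,4)
Per-piece attacks for B:
  BR@(0,4): attacks (0,3) (0,2) (0,1) (0,0) (1,4) [ray(1,0) blocked at (1,4)]
  BK@(1,4): attacks (1,3) (2,4) (0,4) (2,3) (0,3)
  BN@(4,1): attacks (3,3) (2,2) (2,0)
B attacks (3,0): no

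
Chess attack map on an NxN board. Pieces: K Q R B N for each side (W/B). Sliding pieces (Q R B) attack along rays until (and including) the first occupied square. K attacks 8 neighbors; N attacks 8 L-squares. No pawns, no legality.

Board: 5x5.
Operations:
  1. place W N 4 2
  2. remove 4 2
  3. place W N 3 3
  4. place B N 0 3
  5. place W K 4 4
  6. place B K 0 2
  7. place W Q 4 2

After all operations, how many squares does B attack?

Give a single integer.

Answer: 7

Derivation:
Op 1: place WN@(4,2)
Op 2: remove (4,2)
Op 3: place WN@(3,3)
Op 4: place BN@(0,3)
Op 5: place WK@(4,4)
Op 6: place BK@(0,2)
Op 7: place WQ@(4,2)
Per-piece attacks for B:
  BK@(0,2): attacks (0,3) (0,1) (1,2) (1,3) (1,1)
  BN@(0,3): attacks (2,4) (1,1) (2,2)
Union (7 distinct): (0,1) (0,3) (1,1) (1,2) (1,3) (2,2) (2,4)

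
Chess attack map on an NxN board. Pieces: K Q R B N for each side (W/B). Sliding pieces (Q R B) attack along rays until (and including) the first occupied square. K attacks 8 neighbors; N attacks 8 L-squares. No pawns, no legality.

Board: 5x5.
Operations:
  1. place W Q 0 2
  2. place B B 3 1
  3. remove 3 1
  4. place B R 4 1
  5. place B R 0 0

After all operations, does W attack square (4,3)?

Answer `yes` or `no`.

Answer: no

Derivation:
Op 1: place WQ@(0,2)
Op 2: place BB@(3,1)
Op 3: remove (3,1)
Op 4: place BR@(4,1)
Op 5: place BR@(0,0)
Per-piece attacks for W:
  WQ@(0,2): attacks (0,3) (0,4) (0,1) (0,0) (1,2) (2,2) (3,2) (4,2) (1,3) (2,4) (1,1) (2,0) [ray(0,-1) blocked at (0,0)]
W attacks (4,3): no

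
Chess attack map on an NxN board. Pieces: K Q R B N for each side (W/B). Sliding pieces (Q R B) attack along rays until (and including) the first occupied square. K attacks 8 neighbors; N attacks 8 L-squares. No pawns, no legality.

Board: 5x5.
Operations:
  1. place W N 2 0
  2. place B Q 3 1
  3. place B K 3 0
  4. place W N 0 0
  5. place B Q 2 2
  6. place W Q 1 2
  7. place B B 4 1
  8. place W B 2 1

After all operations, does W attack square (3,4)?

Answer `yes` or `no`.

Op 1: place WN@(2,0)
Op 2: place BQ@(3,1)
Op 3: place BK@(3,0)
Op 4: place WN@(0,0)
Op 5: place BQ@(2,2)
Op 6: place WQ@(1,2)
Op 7: place BB@(4,1)
Op 8: place WB@(2,1)
Per-piece attacks for W:
  WN@(0,0): attacks (1,2) (2,1)
  WQ@(1,2): attacks (1,3) (1,4) (1,1) (1,0) (2,2) (0,2) (2,3) (3,4) (2,1) (0,3) (0,1) [ray(1,0) blocked at (2,2); ray(1,-1) blocked at (2,1)]
  WN@(2,0): attacks (3,2) (4,1) (1,2) (0,1)
  WB@(2,1): attacks (3,2) (4,3) (3,0) (1,2) (1,0) [ray(1,-1) blocked at (3,0); ray(-1,1) blocked at (1,2)]
W attacks (3,4): yes

Answer: yes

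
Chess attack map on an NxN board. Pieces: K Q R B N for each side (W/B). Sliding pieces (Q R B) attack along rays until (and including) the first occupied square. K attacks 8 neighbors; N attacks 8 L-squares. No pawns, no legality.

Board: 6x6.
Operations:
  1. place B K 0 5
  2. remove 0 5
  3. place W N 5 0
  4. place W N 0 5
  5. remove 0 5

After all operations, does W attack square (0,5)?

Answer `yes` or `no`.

Op 1: place BK@(0,5)
Op 2: remove (0,5)
Op 3: place WN@(5,0)
Op 4: place WN@(0,5)
Op 5: remove (0,5)
Per-piece attacks for W:
  WN@(5,0): attacks (4,2) (3,1)
W attacks (0,5): no

Answer: no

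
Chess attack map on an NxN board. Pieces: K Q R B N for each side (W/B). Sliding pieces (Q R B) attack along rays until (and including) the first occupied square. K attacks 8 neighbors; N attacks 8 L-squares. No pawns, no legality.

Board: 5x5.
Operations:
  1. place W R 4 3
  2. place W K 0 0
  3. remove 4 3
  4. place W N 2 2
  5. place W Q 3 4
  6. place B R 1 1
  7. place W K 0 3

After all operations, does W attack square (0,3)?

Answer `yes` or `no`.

Answer: yes

Derivation:
Op 1: place WR@(4,3)
Op 2: place WK@(0,0)
Op 3: remove (4,3)
Op 4: place WN@(2,2)
Op 5: place WQ@(3,4)
Op 6: place BR@(1,1)
Op 7: place WK@(0,3)
Per-piece attacks for W:
  WK@(0,0): attacks (0,1) (1,0) (1,1)
  WK@(0,3): attacks (0,4) (0,2) (1,3) (1,4) (1,2)
  WN@(2,2): attacks (3,4) (4,3) (1,4) (0,3) (3,0) (4,1) (1,0) (0,1)
  WQ@(3,4): attacks (3,3) (3,2) (3,1) (3,0) (4,4) (2,4) (1,4) (0,4) (4,3) (2,3) (1,2) (0,1)
W attacks (0,3): yes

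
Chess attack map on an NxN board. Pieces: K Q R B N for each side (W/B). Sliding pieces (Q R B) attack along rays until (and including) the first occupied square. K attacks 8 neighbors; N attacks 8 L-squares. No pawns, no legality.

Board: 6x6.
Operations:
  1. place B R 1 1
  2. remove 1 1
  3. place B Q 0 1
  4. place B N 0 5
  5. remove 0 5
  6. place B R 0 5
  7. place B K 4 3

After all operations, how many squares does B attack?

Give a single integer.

Answer: 27

Derivation:
Op 1: place BR@(1,1)
Op 2: remove (1,1)
Op 3: place BQ@(0,1)
Op 4: place BN@(0,5)
Op 5: remove (0,5)
Op 6: place BR@(0,5)
Op 7: place BK@(4,3)
Per-piece attacks for B:
  BQ@(0,1): attacks (0,2) (0,3) (0,4) (0,5) (0,0) (1,1) (2,1) (3,1) (4,1) (5,1) (1,2) (2,3) (3,4) (4,5) (1,0) [ray(0,1) blocked at (0,5)]
  BR@(0,5): attacks (0,4) (0,3) (0,2) (0,1) (1,5) (2,5) (3,5) (4,5) (5,5) [ray(0,-1) blocked at (0,1)]
  BK@(4,3): attacks (4,4) (4,2) (5,3) (3,3) (5,4) (5,2) (3,4) (3,2)
Union (27 distinct): (0,0) (0,1) (0,2) (0,3) (0,4) (0,5) (1,0) (1,1) (1,2) (1,5) (2,1) (2,3) (2,5) (3,1) (3,2) (3,3) (3,4) (3,5) (4,1) (4,2) (4,4) (4,5) (5,1) (5,2) (5,3) (5,4) (5,5)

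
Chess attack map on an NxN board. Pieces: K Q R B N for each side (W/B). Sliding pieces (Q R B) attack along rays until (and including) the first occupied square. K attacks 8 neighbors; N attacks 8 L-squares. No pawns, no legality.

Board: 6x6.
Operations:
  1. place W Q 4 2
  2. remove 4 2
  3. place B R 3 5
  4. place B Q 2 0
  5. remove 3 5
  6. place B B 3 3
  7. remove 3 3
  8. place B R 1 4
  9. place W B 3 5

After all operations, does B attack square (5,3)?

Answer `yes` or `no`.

Op 1: place WQ@(4,2)
Op 2: remove (4,2)
Op 3: place BR@(3,5)
Op 4: place BQ@(2,0)
Op 5: remove (3,5)
Op 6: place BB@(3,3)
Op 7: remove (3,3)
Op 8: place BR@(1,4)
Op 9: place WB@(3,5)
Per-piece attacks for B:
  BR@(1,4): attacks (1,5) (1,3) (1,2) (1,1) (1,0) (2,4) (3,4) (4,4) (5,4) (0,4)
  BQ@(2,0): attacks (2,1) (2,2) (2,3) (2,4) (2,5) (3,0) (4,0) (5,0) (1,0) (0,0) (3,1) (4,2) (5,3) (1,1) (0,2)
B attacks (5,3): yes

Answer: yes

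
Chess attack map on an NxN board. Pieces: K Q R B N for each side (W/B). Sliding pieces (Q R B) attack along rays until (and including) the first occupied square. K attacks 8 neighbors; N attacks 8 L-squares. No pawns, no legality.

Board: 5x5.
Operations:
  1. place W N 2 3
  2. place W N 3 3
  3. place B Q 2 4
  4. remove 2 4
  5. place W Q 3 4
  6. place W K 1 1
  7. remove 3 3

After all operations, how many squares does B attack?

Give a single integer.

Op 1: place WN@(2,3)
Op 2: place WN@(3,3)
Op 3: place BQ@(2,4)
Op 4: remove (2,4)
Op 5: place WQ@(3,4)
Op 6: place WK@(1,1)
Op 7: remove (3,3)
Per-piece attacks for B:
Union (0 distinct): (none)

Answer: 0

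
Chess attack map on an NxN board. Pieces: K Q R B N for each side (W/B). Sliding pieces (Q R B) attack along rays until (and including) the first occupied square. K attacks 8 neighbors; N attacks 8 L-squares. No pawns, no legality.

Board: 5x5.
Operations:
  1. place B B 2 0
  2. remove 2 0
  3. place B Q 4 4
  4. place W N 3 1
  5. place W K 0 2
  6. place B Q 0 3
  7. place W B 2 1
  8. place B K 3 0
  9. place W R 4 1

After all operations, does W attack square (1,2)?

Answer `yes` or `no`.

Op 1: place BB@(2,0)
Op 2: remove (2,0)
Op 3: place BQ@(4,4)
Op 4: place WN@(3,1)
Op 5: place WK@(0,2)
Op 6: place BQ@(0,3)
Op 7: place WB@(2,1)
Op 8: place BK@(3,0)
Op 9: place WR@(4,1)
Per-piece attacks for W:
  WK@(0,2): attacks (0,3) (0,1) (1,2) (1,3) (1,1)
  WB@(2,1): attacks (3,2) (4,3) (3,0) (1,2) (0,3) (1,0) [ray(1,-1) blocked at (3,0); ray(-1,1) blocked at (0,3)]
  WN@(3,1): attacks (4,3) (2,3) (1,2) (1,0)
  WR@(4,1): attacks (4,2) (4,3) (4,4) (4,0) (3,1) [ray(0,1) blocked at (4,4); ray(-1,0) blocked at (3,1)]
W attacks (1,2): yes

Answer: yes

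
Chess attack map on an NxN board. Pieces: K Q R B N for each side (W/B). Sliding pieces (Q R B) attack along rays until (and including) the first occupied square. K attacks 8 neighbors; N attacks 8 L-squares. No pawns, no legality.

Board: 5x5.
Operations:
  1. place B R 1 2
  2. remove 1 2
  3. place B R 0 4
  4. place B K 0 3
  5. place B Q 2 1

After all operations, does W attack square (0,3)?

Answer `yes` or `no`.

Op 1: place BR@(1,2)
Op 2: remove (1,2)
Op 3: place BR@(0,4)
Op 4: place BK@(0,3)
Op 5: place BQ@(2,1)
Per-piece attacks for W:
W attacks (0,3): no

Answer: no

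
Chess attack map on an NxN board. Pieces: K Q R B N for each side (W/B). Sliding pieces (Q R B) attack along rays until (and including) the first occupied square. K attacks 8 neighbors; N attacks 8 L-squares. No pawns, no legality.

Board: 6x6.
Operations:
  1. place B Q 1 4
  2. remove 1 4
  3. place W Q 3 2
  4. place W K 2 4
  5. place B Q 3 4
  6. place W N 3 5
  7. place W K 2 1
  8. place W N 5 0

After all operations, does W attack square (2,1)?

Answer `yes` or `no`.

Op 1: place BQ@(1,4)
Op 2: remove (1,4)
Op 3: place WQ@(3,2)
Op 4: place WK@(2,4)
Op 5: place BQ@(3,4)
Op 6: place WN@(3,5)
Op 7: place WK@(2,1)
Op 8: place WN@(5,0)
Per-piece attacks for W:
  WK@(2,1): attacks (2,2) (2,0) (3,1) (1,1) (3,2) (3,0) (1,2) (1,0)
  WK@(2,4): attacks (2,5) (2,3) (3,4) (1,4) (3,5) (3,3) (1,5) (1,3)
  WQ@(3,2): attacks (3,3) (3,4) (3,1) (3,0) (4,2) (5,2) (2,2) (1,2) (0,2) (4,3) (5,4) (4,1) (5,0) (2,3) (1,4) (0,5) (2,1) [ray(0,1) blocked at (3,4); ray(1,-1) blocked at (5,0); ray(-1,-1) blocked at (2,1)]
  WN@(3,5): attacks (4,3) (5,4) (2,3) (1,4)
  WN@(5,0): attacks (4,2) (3,1)
W attacks (2,1): yes

Answer: yes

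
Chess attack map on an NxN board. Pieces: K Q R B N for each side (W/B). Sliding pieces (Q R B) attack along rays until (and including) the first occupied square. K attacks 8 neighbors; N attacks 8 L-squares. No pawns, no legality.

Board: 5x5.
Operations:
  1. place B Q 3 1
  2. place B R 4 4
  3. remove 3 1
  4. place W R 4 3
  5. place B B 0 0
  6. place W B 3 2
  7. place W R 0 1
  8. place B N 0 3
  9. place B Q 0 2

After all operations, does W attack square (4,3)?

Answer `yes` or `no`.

Op 1: place BQ@(3,1)
Op 2: place BR@(4,4)
Op 3: remove (3,1)
Op 4: place WR@(4,3)
Op 5: place BB@(0,0)
Op 6: place WB@(3,2)
Op 7: place WR@(0,1)
Op 8: place BN@(0,3)
Op 9: place BQ@(0,2)
Per-piece attacks for W:
  WR@(0,1): attacks (0,2) (0,0) (1,1) (2,1) (3,1) (4,1) [ray(0,1) blocked at (0,2); ray(0,-1) blocked at (0,0)]
  WB@(3,2): attacks (4,3) (4,1) (2,3) (1,4) (2,1) (1,0) [ray(1,1) blocked at (4,3)]
  WR@(4,3): attacks (4,4) (4,2) (4,1) (4,0) (3,3) (2,3) (1,3) (0,3) [ray(0,1) blocked at (4,4); ray(-1,0) blocked at (0,3)]
W attacks (4,3): yes

Answer: yes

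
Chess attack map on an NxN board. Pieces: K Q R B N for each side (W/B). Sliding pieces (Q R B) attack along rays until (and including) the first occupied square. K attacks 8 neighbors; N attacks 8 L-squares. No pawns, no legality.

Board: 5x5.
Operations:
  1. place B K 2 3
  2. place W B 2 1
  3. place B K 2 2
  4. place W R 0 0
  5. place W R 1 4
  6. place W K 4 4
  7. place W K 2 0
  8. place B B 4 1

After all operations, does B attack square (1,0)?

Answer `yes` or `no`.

Op 1: place BK@(2,3)
Op 2: place WB@(2,1)
Op 3: place BK@(2,2)
Op 4: place WR@(0,0)
Op 5: place WR@(1,4)
Op 6: place WK@(4,4)
Op 7: place WK@(2,0)
Op 8: place BB@(4,1)
Per-piece attacks for B:
  BK@(2,2): attacks (2,3) (2,1) (3,2) (1,2) (3,3) (3,1) (1,3) (1,1)
  BK@(2,3): attacks (2,4) (2,2) (3,3) (1,3) (3,4) (3,2) (1,4) (1,2)
  BB@(4,1): attacks (3,2) (2,3) (3,0) [ray(-1,1) blocked at (2,3)]
B attacks (1,0): no

Answer: no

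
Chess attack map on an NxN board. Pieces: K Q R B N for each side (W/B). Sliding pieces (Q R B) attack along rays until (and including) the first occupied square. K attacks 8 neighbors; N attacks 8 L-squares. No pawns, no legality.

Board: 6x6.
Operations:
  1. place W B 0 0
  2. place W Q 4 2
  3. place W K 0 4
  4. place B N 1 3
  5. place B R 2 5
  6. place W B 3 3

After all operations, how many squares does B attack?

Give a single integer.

Answer: 14

Derivation:
Op 1: place WB@(0,0)
Op 2: place WQ@(4,2)
Op 3: place WK@(0,4)
Op 4: place BN@(1,3)
Op 5: place BR@(2,5)
Op 6: place WB@(3,3)
Per-piece attacks for B:
  BN@(1,3): attacks (2,5) (3,4) (0,5) (2,1) (3,2) (0,1)
  BR@(2,5): attacks (2,4) (2,3) (2,2) (2,1) (2,0) (3,5) (4,5) (5,5) (1,5) (0,5)
Union (14 distinct): (0,1) (0,5) (1,5) (2,0) (2,1) (2,2) (2,3) (2,4) (2,5) (3,2) (3,4) (3,5) (4,5) (5,5)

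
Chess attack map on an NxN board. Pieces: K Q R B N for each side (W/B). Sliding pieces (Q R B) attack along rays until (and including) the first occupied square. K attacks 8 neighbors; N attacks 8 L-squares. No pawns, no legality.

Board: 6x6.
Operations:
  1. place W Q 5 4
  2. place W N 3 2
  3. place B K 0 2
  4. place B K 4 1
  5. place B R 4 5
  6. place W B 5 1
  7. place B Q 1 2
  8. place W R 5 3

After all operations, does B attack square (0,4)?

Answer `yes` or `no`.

Op 1: place WQ@(5,4)
Op 2: place WN@(3,2)
Op 3: place BK@(0,2)
Op 4: place BK@(4,1)
Op 5: place BR@(4,5)
Op 6: place WB@(5,1)
Op 7: place BQ@(1,2)
Op 8: place WR@(5,3)
Per-piece attacks for B:
  BK@(0,2): attacks (0,3) (0,1) (1,2) (1,3) (1,1)
  BQ@(1,2): attacks (1,3) (1,4) (1,5) (1,1) (1,0) (2,2) (3,2) (0,2) (2,3) (3,4) (4,5) (2,1) (3,0) (0,3) (0,1) [ray(1,0) blocked at (3,2); ray(-1,0) blocked at (0,2); ray(1,1) blocked at (4,5)]
  BK@(4,1): attacks (4,2) (4,0) (5,1) (3,1) (5,2) (5,0) (3,2) (3,0)
  BR@(4,5): attacks (4,4) (4,3) (4,2) (4,1) (5,5) (3,5) (2,5) (1,5) (0,5) [ray(0,-1) blocked at (4,1)]
B attacks (0,4): no

Answer: no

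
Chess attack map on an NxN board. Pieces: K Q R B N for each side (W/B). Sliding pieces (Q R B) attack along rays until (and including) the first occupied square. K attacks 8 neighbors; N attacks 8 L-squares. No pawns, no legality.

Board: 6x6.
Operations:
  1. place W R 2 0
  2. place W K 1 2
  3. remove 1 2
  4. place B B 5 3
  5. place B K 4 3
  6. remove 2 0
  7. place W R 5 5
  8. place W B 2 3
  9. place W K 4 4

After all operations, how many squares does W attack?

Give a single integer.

Op 1: place WR@(2,0)
Op 2: place WK@(1,2)
Op 3: remove (1,2)
Op 4: place BB@(5,3)
Op 5: place BK@(4,3)
Op 6: remove (2,0)
Op 7: place WR@(5,5)
Op 8: place WB@(2,3)
Op 9: place WK@(4,4)
Per-piece attacks for W:
  WB@(2,3): attacks (3,4) (4,5) (3,2) (4,1) (5,0) (1,4) (0,5) (1,2) (0,1)
  WK@(4,4): attacks (4,5) (4,3) (5,4) (3,4) (5,5) (5,3) (3,5) (3,3)
  WR@(5,5): attacks (5,4) (5,3) (4,5) (3,5) (2,5) (1,5) (0,5) [ray(0,-1) blocked at (5,3)]
Union (17 distinct): (0,1) (0,5) (1,2) (1,4) (1,5) (2,5) (3,2) (3,3) (3,4) (3,5) (4,1) (4,3) (4,5) (5,0) (5,3) (5,4) (5,5)

Answer: 17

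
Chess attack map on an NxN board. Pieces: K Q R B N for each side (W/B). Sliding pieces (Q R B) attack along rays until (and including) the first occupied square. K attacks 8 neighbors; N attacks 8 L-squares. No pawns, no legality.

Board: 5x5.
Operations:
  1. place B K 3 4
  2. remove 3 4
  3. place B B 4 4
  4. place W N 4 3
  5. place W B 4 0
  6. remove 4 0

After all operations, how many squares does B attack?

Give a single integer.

Answer: 4

Derivation:
Op 1: place BK@(3,4)
Op 2: remove (3,4)
Op 3: place BB@(4,4)
Op 4: place WN@(4,3)
Op 5: place WB@(4,0)
Op 6: remove (4,0)
Per-piece attacks for B:
  BB@(4,4): attacks (3,3) (2,2) (1,1) (0,0)
Union (4 distinct): (0,0) (1,1) (2,2) (3,3)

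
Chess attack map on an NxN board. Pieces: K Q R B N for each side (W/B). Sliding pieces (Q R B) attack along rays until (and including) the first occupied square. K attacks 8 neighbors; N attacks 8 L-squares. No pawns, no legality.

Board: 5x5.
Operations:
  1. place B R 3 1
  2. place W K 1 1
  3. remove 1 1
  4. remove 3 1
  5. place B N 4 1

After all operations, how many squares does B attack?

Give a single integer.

Op 1: place BR@(3,1)
Op 2: place WK@(1,1)
Op 3: remove (1,1)
Op 4: remove (3,1)
Op 5: place BN@(4,1)
Per-piece attacks for B:
  BN@(4,1): attacks (3,3) (2,2) (2,0)
Union (3 distinct): (2,0) (2,2) (3,3)

Answer: 3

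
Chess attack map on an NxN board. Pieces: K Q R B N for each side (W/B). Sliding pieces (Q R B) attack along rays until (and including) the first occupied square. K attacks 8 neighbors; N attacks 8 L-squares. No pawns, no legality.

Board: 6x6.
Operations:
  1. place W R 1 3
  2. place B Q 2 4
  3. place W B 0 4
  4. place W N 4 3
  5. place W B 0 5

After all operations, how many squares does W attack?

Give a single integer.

Op 1: place WR@(1,3)
Op 2: place BQ@(2,4)
Op 3: place WB@(0,4)
Op 4: place WN@(4,3)
Op 5: place WB@(0,5)
Per-piece attacks for W:
  WB@(0,4): attacks (1,5) (1,3) [ray(1,-1) blocked at (1,3)]
  WB@(0,5): attacks (1,4) (2,3) (3,2) (4,1) (5,0)
  WR@(1,3): attacks (1,4) (1,5) (1,2) (1,1) (1,0) (2,3) (3,3) (4,3) (0,3) [ray(1,0) blocked at (4,3)]
  WN@(4,3): attacks (5,5) (3,5) (2,4) (5,1) (3,1) (2,2)
Union (19 distinct): (0,3) (1,0) (1,1) (1,2) (1,3) (1,4) (1,5) (2,2) (2,3) (2,4) (3,1) (3,2) (3,3) (3,5) (4,1) (4,3) (5,0) (5,1) (5,5)

Answer: 19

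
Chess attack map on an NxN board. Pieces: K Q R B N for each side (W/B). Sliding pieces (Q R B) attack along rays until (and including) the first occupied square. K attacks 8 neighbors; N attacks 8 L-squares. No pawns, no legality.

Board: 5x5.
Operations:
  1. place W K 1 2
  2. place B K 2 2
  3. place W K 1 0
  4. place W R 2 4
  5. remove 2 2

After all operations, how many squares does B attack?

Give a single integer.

Op 1: place WK@(1,2)
Op 2: place BK@(2,2)
Op 3: place WK@(1,0)
Op 4: place WR@(2,4)
Op 5: remove (2,2)
Per-piece attacks for B:
Union (0 distinct): (none)

Answer: 0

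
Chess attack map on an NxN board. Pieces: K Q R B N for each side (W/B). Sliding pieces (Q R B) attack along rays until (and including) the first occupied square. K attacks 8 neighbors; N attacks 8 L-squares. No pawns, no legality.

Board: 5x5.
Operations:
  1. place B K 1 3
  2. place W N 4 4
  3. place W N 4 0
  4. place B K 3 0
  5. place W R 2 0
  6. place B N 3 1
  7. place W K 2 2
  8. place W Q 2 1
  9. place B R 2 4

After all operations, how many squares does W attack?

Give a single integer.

Answer: 16

Derivation:
Op 1: place BK@(1,3)
Op 2: place WN@(4,4)
Op 3: place WN@(4,0)
Op 4: place BK@(3,0)
Op 5: place WR@(2,0)
Op 6: place BN@(3,1)
Op 7: place WK@(2,2)
Op 8: place WQ@(2,1)
Op 9: place BR@(2,4)
Per-piece attacks for W:
  WR@(2,0): attacks (2,1) (3,0) (1,0) (0,0) [ray(0,1) blocked at (2,1); ray(1,0) blocked at (3,0)]
  WQ@(2,1): attacks (2,2) (2,0) (3,1) (1,1) (0,1) (3,2) (4,3) (3,0) (1,2) (0,3) (1,0) [ray(0,1) blocked at (2,2); ray(0,-1) blocked at (2,0); ray(1,0) blocked at (3,1); ray(1,-1) blocked at (3,0)]
  WK@(2,2): attacks (2,3) (2,1) (3,2) (1,2) (3,3) (3,1) (1,3) (1,1)
  WN@(4,0): attacks (3,2) (2,1)
  WN@(4,4): attacks (3,2) (2,3)
Union (16 distinct): (0,0) (0,1) (0,3) (1,0) (1,1) (1,2) (1,3) (2,0) (2,1) (2,2) (2,3) (3,0) (3,1) (3,2) (3,3) (4,3)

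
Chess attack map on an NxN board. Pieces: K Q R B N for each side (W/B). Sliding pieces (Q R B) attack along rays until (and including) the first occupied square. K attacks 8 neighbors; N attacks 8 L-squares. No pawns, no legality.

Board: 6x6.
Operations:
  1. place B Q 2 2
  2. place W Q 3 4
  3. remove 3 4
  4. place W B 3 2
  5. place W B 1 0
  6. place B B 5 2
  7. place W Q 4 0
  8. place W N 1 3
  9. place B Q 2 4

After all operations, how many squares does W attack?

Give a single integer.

Answer: 21

Derivation:
Op 1: place BQ@(2,2)
Op 2: place WQ@(3,4)
Op 3: remove (3,4)
Op 4: place WB@(3,2)
Op 5: place WB@(1,0)
Op 6: place BB@(5,2)
Op 7: place WQ@(4,0)
Op 8: place WN@(1,3)
Op 9: place BQ@(2,4)
Per-piece attacks for W:
  WB@(1,0): attacks (2,1) (3,2) (0,1) [ray(1,1) blocked at (3,2)]
  WN@(1,3): attacks (2,5) (3,4) (0,5) (2,1) (3,2) (0,1)
  WB@(3,2): attacks (4,3) (5,4) (4,1) (5,0) (2,3) (1,4) (0,5) (2,1) (1,0) [ray(-1,-1) blocked at (1,0)]
  WQ@(4,0): attacks (4,1) (4,2) (4,3) (4,4) (4,5) (5,0) (3,0) (2,0) (1,0) (5,1) (3,1) (2,2) [ray(-1,0) blocked at (1,0); ray(-1,1) blocked at (2,2)]
Union (21 distinct): (0,1) (0,5) (1,0) (1,4) (2,0) (2,1) (2,2) (2,3) (2,5) (3,0) (3,1) (3,2) (3,4) (4,1) (4,2) (4,3) (4,4) (4,5) (5,0) (5,1) (5,4)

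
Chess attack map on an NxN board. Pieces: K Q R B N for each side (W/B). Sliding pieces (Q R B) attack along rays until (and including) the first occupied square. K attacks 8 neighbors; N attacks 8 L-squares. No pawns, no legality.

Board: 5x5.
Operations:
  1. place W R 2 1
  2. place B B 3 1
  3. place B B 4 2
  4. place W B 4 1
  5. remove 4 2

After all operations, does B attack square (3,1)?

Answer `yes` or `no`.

Answer: no

Derivation:
Op 1: place WR@(2,1)
Op 2: place BB@(3,1)
Op 3: place BB@(4,2)
Op 4: place WB@(4,1)
Op 5: remove (4,2)
Per-piece attacks for B:
  BB@(3,1): attacks (4,2) (4,0) (2,2) (1,3) (0,4) (2,0)
B attacks (3,1): no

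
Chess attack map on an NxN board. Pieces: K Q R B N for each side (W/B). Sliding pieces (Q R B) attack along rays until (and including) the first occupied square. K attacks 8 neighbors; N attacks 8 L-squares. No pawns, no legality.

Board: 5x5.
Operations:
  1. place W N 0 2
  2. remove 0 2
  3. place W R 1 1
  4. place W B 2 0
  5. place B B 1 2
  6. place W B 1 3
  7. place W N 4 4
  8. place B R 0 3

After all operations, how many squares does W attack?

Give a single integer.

Answer: 15

Derivation:
Op 1: place WN@(0,2)
Op 2: remove (0,2)
Op 3: place WR@(1,1)
Op 4: place WB@(2,0)
Op 5: place BB@(1,2)
Op 6: place WB@(1,3)
Op 7: place WN@(4,4)
Op 8: place BR@(0,3)
Per-piece attacks for W:
  WR@(1,1): attacks (1,2) (1,0) (2,1) (3,1) (4,1) (0,1) [ray(0,1) blocked at (1,2)]
  WB@(1,3): attacks (2,4) (2,2) (3,1) (4,0) (0,4) (0,2)
  WB@(2,0): attacks (3,1) (4,2) (1,1) [ray(-1,1) blocked at (1,1)]
  WN@(4,4): attacks (3,2) (2,3)
Union (15 distinct): (0,1) (0,2) (0,4) (1,0) (1,1) (1,2) (2,1) (2,2) (2,3) (2,4) (3,1) (3,2) (4,0) (4,1) (4,2)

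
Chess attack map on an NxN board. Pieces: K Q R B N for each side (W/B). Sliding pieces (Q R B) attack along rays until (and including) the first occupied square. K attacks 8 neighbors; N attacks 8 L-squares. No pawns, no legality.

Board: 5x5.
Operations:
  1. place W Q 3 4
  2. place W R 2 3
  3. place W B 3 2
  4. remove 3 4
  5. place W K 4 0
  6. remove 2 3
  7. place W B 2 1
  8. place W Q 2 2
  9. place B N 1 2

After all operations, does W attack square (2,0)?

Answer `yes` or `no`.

Op 1: place WQ@(3,4)
Op 2: place WR@(2,3)
Op 3: place WB@(3,2)
Op 4: remove (3,4)
Op 5: place WK@(4,0)
Op 6: remove (2,3)
Op 7: place WB@(2,1)
Op 8: place WQ@(2,2)
Op 9: place BN@(1,2)
Per-piece attacks for W:
  WB@(2,1): attacks (3,2) (3,0) (1,2) (1,0) [ray(1,1) blocked at (3,2); ray(-1,1) blocked at (1,2)]
  WQ@(2,2): attacks (2,3) (2,4) (2,1) (3,2) (1,2) (3,3) (4,4) (3,1) (4,0) (1,3) (0,4) (1,1) (0,0) [ray(0,-1) blocked at (2,1); ray(1,0) blocked at (3,2); ray(-1,0) blocked at (1,2); ray(1,-1) blocked at (4,0)]
  WB@(3,2): attacks (4,3) (4,1) (2,3) (1,4) (2,1) [ray(-1,-1) blocked at (2,1)]
  WK@(4,0): attacks (4,1) (3,0) (3,1)
W attacks (2,0): no

Answer: no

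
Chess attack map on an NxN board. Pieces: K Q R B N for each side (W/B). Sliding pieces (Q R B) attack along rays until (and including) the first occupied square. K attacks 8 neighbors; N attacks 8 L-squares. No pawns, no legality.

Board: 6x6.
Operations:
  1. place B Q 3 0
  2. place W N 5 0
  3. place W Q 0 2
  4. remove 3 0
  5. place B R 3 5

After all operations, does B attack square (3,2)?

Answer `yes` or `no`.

Op 1: place BQ@(3,0)
Op 2: place WN@(5,0)
Op 3: place WQ@(0,2)
Op 4: remove (3,0)
Op 5: place BR@(3,5)
Per-piece attacks for B:
  BR@(3,5): attacks (3,4) (3,3) (3,2) (3,1) (3,0) (4,5) (5,5) (2,5) (1,5) (0,5)
B attacks (3,2): yes

Answer: yes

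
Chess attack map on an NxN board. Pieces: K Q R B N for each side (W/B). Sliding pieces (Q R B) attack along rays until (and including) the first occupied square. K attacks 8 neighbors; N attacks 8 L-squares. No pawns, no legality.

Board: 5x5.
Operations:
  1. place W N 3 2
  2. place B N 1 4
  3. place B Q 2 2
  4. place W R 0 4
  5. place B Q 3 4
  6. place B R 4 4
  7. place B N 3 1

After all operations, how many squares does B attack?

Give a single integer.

Op 1: place WN@(3,2)
Op 2: place BN@(1,4)
Op 3: place BQ@(2,2)
Op 4: place WR@(0,4)
Op 5: place BQ@(3,4)
Op 6: place BR@(4,4)
Op 7: place BN@(3,1)
Per-piece attacks for B:
  BN@(1,4): attacks (2,2) (3,3) (0,2)
  BQ@(2,2): attacks (2,3) (2,4) (2,1) (2,0) (3,2) (1,2) (0,2) (3,3) (4,4) (3,1) (1,3) (0,4) (1,1) (0,0) [ray(1,0) blocked at (3,2); ray(1,1) blocked at (4,4); ray(1,-1) blocked at (3,1); ray(-1,1) blocked at (0,4)]
  BN@(3,1): attacks (4,3) (2,3) (1,2) (1,0)
  BQ@(3,4): attacks (3,3) (3,2) (4,4) (2,4) (1,4) (4,3) (2,3) (1,2) (0,1) [ray(0,-1) blocked at (3,2); ray(1,0) blocked at (4,4); ray(-1,0) blocked at (1,4)]
  BR@(4,4): attacks (4,3) (4,2) (4,1) (4,0) (3,4) [ray(-1,0) blocked at (3,4)]
Union (23 distinct): (0,0) (0,1) (0,2) (0,4) (1,0) (1,1) (1,2) (1,3) (1,4) (2,0) (2,1) (2,2) (2,3) (2,4) (3,1) (3,2) (3,3) (3,4) (4,0) (4,1) (4,2) (4,3) (4,4)

Answer: 23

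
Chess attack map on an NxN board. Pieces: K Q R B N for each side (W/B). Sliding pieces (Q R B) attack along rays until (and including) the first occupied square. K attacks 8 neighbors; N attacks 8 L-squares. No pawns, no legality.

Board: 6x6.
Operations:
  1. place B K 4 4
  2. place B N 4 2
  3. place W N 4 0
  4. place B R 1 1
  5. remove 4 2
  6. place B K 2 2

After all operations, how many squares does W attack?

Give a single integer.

Op 1: place BK@(4,4)
Op 2: place BN@(4,2)
Op 3: place WN@(4,0)
Op 4: place BR@(1,1)
Op 5: remove (4,2)
Op 6: place BK@(2,2)
Per-piece attacks for W:
  WN@(4,0): attacks (5,2) (3,2) (2,1)
Union (3 distinct): (2,1) (3,2) (5,2)

Answer: 3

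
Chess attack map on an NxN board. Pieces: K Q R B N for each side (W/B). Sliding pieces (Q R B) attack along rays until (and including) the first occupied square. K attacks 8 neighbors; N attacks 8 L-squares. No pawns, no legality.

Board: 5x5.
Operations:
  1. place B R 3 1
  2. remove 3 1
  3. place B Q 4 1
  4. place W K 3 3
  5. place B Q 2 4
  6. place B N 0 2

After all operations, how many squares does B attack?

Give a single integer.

Op 1: place BR@(3,1)
Op 2: remove (3,1)
Op 3: place BQ@(4,1)
Op 4: place WK@(3,3)
Op 5: place BQ@(2,4)
Op 6: place BN@(0,2)
Per-piece attacks for B:
  BN@(0,2): attacks (1,4) (2,3) (1,0) (2,1)
  BQ@(2,4): attacks (2,3) (2,2) (2,1) (2,0) (3,4) (4,4) (1,4) (0,4) (3,3) (1,3) (0,2) [ray(1,-1) blocked at (3,3); ray(-1,-1) blocked at (0,2)]
  BQ@(4,1): attacks (4,2) (4,3) (4,4) (4,0) (3,1) (2,1) (1,1) (0,1) (3,2) (2,3) (1,4) (3,0)
Union (20 distinct): (0,1) (0,2) (0,4) (1,0) (1,1) (1,3) (1,4) (2,0) (2,1) (2,2) (2,3) (3,0) (3,1) (3,2) (3,3) (3,4) (4,0) (4,2) (4,3) (4,4)

Answer: 20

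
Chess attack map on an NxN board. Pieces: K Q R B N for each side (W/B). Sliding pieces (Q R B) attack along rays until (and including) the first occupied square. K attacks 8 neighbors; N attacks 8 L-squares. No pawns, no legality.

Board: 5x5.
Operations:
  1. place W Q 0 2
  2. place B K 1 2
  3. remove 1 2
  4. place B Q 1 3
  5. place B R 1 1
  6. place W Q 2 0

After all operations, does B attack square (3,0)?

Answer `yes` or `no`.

Answer: no

Derivation:
Op 1: place WQ@(0,2)
Op 2: place BK@(1,2)
Op 3: remove (1,2)
Op 4: place BQ@(1,3)
Op 5: place BR@(1,1)
Op 6: place WQ@(2,0)
Per-piece attacks for B:
  BR@(1,1): attacks (1,2) (1,3) (1,0) (2,1) (3,1) (4,1) (0,1) [ray(0,1) blocked at (1,3)]
  BQ@(1,3): attacks (1,4) (1,2) (1,1) (2,3) (3,3) (4,3) (0,3) (2,4) (2,2) (3,1) (4,0) (0,4) (0,2) [ray(0,-1) blocked at (1,1); ray(-1,-1) blocked at (0,2)]
B attacks (3,0): no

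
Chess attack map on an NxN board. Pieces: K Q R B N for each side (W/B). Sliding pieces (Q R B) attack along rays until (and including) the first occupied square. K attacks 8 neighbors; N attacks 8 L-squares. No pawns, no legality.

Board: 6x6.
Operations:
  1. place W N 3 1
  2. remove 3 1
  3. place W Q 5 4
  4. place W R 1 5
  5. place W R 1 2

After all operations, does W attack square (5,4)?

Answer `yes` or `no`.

Op 1: place WN@(3,1)
Op 2: remove (3,1)
Op 3: place WQ@(5,4)
Op 4: place WR@(1,5)
Op 5: place WR@(1,2)
Per-piece attacks for W:
  WR@(1,2): attacks (1,3) (1,4) (1,5) (1,1) (1,0) (2,2) (3,2) (4,2) (5,2) (0,2) [ray(0,1) blocked at (1,5)]
  WR@(1,5): attacks (1,4) (1,3) (1,2) (2,5) (3,5) (4,5) (5,5) (0,5) [ray(0,-1) blocked at (1,2)]
  WQ@(5,4): attacks (5,5) (5,3) (5,2) (5,1) (5,0) (4,4) (3,4) (2,4) (1,4) (0,4) (4,5) (4,3) (3,2) (2,1) (1,0)
W attacks (5,4): no

Answer: no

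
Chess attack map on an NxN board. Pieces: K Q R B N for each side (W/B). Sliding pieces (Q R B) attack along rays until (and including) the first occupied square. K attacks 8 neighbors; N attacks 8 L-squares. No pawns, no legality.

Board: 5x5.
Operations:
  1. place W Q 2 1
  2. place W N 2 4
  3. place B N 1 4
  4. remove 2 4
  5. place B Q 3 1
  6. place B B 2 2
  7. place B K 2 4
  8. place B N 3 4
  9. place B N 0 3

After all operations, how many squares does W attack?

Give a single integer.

Answer: 11

Derivation:
Op 1: place WQ@(2,1)
Op 2: place WN@(2,4)
Op 3: place BN@(1,4)
Op 4: remove (2,4)
Op 5: place BQ@(3,1)
Op 6: place BB@(2,2)
Op 7: place BK@(2,4)
Op 8: place BN@(3,4)
Op 9: place BN@(0,3)
Per-piece attacks for W:
  WQ@(2,1): attacks (2,2) (2,0) (3,1) (1,1) (0,1) (3,2) (4,3) (3,0) (1,2) (0,3) (1,0) [ray(0,1) blocked at (2,2); ray(1,0) blocked at (3,1); ray(-1,1) blocked at (0,3)]
Union (11 distinct): (0,1) (0,3) (1,0) (1,1) (1,2) (2,0) (2,2) (3,0) (3,1) (3,2) (4,3)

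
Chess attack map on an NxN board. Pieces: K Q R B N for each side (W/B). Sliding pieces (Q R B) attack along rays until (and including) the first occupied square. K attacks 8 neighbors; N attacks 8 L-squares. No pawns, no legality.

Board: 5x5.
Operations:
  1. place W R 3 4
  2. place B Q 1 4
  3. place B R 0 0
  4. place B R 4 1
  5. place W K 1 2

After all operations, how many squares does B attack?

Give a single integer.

Answer: 21

Derivation:
Op 1: place WR@(3,4)
Op 2: place BQ@(1,4)
Op 3: place BR@(0,0)
Op 4: place BR@(4,1)
Op 5: place WK@(1,2)
Per-piece attacks for B:
  BR@(0,0): attacks (0,1) (0,2) (0,3) (0,4) (1,0) (2,0) (3,0) (4,0)
  BQ@(1,4): attacks (1,3) (1,2) (2,4) (3,4) (0,4) (2,3) (3,2) (4,1) (0,3) [ray(0,-1) blocked at (1,2); ray(1,0) blocked at (3,4); ray(1,-1) blocked at (4,1)]
  BR@(4,1): attacks (4,2) (4,3) (4,4) (4,0) (3,1) (2,1) (1,1) (0,1)
Union (21 distinct): (0,1) (0,2) (0,3) (0,4) (1,0) (1,1) (1,2) (1,3) (2,0) (2,1) (2,3) (2,4) (3,0) (3,1) (3,2) (3,4) (4,0) (4,1) (4,2) (4,3) (4,4)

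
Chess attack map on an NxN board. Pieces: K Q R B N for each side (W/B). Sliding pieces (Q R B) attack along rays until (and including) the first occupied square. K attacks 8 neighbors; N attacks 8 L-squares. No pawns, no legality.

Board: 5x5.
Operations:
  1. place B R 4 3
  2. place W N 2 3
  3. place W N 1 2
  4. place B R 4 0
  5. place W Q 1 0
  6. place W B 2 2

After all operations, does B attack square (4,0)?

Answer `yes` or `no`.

Op 1: place BR@(4,3)
Op 2: place WN@(2,3)
Op 3: place WN@(1,2)
Op 4: place BR@(4,0)
Op 5: place WQ@(1,0)
Op 6: place WB@(2,2)
Per-piece attacks for B:
  BR@(4,0): attacks (4,1) (4,2) (4,3) (3,0) (2,0) (1,0) [ray(0,1) blocked at (4,3); ray(-1,0) blocked at (1,0)]
  BR@(4,3): attacks (4,4) (4,2) (4,1) (4,0) (3,3) (2,3) [ray(0,-1) blocked at (4,0); ray(-1,0) blocked at (2,3)]
B attacks (4,0): yes

Answer: yes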